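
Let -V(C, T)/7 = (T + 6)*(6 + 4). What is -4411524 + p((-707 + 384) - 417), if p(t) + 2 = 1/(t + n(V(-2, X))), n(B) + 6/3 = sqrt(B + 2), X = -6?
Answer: -1214409289177/275281 - sqrt(2)/550562 ≈ -4.4115e+6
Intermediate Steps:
V(C, T) = -420 - 70*T (V(C, T) = -7*(T + 6)*(6 + 4) = -7*(6 + T)*10 = -7*(60 + 10*T) = -420 - 70*T)
n(B) = -2 + sqrt(2 + B) (n(B) = -2 + sqrt(B + 2) = -2 + sqrt(2 + B))
p(t) = -2 + 1/(-2 + t + sqrt(2)) (p(t) = -2 + 1/(t + (-2 + sqrt(2 + (-420 - 70*(-6))))) = -2 + 1/(t + (-2 + sqrt(2 + (-420 + 420)))) = -2 + 1/(t + (-2 + sqrt(2 + 0))) = -2 + 1/(t + (-2 + sqrt(2))) = -2 + 1/(-2 + t + sqrt(2)))
-4411524 + p((-707 + 384) - 417) = -4411524 + (5 - 2*((-707 + 384) - 417) - 2*sqrt(2))/(-2 + ((-707 + 384) - 417) + sqrt(2)) = -4411524 + (5 - 2*(-323 - 417) - 2*sqrt(2))/(-2 + (-323 - 417) + sqrt(2)) = -4411524 + (5 - 2*(-740) - 2*sqrt(2))/(-2 - 740 + sqrt(2)) = -4411524 + (5 + 1480 - 2*sqrt(2))/(-742 + sqrt(2)) = -4411524 + (1485 - 2*sqrt(2))/(-742 + sqrt(2))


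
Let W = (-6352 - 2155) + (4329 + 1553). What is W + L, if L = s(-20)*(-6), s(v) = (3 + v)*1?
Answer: -2523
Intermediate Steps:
s(v) = 3 + v
L = 102 (L = (3 - 20)*(-6) = -17*(-6) = 102)
W = -2625 (W = -8507 + 5882 = -2625)
W + L = -2625 + 102 = -2523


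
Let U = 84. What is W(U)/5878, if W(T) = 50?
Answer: 25/2939 ≈ 0.0085063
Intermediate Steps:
W(U)/5878 = 50/5878 = 50*(1/5878) = 25/2939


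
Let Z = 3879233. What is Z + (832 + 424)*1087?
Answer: 5244505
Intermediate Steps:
Z + (832 + 424)*1087 = 3879233 + (832 + 424)*1087 = 3879233 + 1256*1087 = 3879233 + 1365272 = 5244505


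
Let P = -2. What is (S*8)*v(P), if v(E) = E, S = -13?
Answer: 208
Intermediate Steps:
(S*8)*v(P) = -13*8*(-2) = -104*(-2) = 208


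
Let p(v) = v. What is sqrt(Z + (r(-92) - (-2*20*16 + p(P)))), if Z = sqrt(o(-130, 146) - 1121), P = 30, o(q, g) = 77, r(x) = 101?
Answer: sqrt(711 + 6*I*sqrt(29)) ≈ 26.671 + 0.60572*I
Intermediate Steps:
Z = 6*I*sqrt(29) (Z = sqrt(77 - 1121) = sqrt(-1044) = 6*I*sqrt(29) ≈ 32.311*I)
sqrt(Z + (r(-92) - (-2*20*16 + p(P)))) = sqrt(6*I*sqrt(29) + (101 - (-2*20*16 + 30))) = sqrt(6*I*sqrt(29) + (101 - (-40*16 + 30))) = sqrt(6*I*sqrt(29) + (101 - (-640 + 30))) = sqrt(6*I*sqrt(29) + (101 - 1*(-610))) = sqrt(6*I*sqrt(29) + (101 + 610)) = sqrt(6*I*sqrt(29) + 711) = sqrt(711 + 6*I*sqrt(29))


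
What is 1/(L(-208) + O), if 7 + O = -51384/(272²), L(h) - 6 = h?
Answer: -9248/1939255 ≈ -0.0047688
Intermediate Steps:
L(h) = 6 + h
O = -71159/9248 (O = -7 - 51384/(272²) = -7 - 51384/73984 = -7 - 51384*1/73984 = -7 - 6423/9248 = -71159/9248 ≈ -7.6945)
1/(L(-208) + O) = 1/((6 - 208) - 71159/9248) = 1/(-202 - 71159/9248) = 1/(-1939255/9248) = -9248/1939255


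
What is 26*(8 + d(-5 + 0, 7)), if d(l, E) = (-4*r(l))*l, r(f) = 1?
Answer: 728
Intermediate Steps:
d(l, E) = -4*l (d(l, E) = (-4*1)*l = -4*l)
26*(8 + d(-5 + 0, 7)) = 26*(8 - 4*(-5 + 0)) = 26*(8 - 4*(-5)) = 26*(8 + 20) = 26*28 = 728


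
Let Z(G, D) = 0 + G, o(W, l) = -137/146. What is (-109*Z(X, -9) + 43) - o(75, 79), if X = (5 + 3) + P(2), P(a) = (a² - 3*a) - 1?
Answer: -73155/146 ≈ -501.06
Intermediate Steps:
P(a) = -1 + a² - 3*a
o(W, l) = -137/146 (o(W, l) = -137*1/146 = -137/146)
X = 5 (X = (5 + 3) + (-1 + 2² - 3*2) = 8 + (-1 + 4 - 6) = 8 - 3 = 5)
Z(G, D) = G
(-109*Z(X, -9) + 43) - o(75, 79) = (-109*5 + 43) - 1*(-137/146) = (-545 + 43) + 137/146 = -502 + 137/146 = -73155/146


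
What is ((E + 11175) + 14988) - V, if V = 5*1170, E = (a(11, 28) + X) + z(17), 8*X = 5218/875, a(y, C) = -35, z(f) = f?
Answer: 71035109/3500 ≈ 20296.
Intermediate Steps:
X = 2609/3500 (X = (5218/875)/8 = (5218*(1/875))/8 = (⅛)*(5218/875) = 2609/3500 ≈ 0.74543)
E = -60391/3500 (E = (-35 + 2609/3500) + 17 = -119891/3500 + 17 = -60391/3500 ≈ -17.255)
V = 5850
((E + 11175) + 14988) - V = ((-60391/3500 + 11175) + 14988) - 1*5850 = (39052109/3500 + 14988) - 5850 = 91510109/3500 - 5850 = 71035109/3500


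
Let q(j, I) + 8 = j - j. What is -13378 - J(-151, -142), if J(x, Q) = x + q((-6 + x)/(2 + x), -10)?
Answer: -13219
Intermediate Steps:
q(j, I) = -8 (q(j, I) = -8 + (j - j) = -8 + 0 = -8)
J(x, Q) = -8 + x (J(x, Q) = x - 8 = -8 + x)
-13378 - J(-151, -142) = -13378 - (-8 - 151) = -13378 - 1*(-159) = -13378 + 159 = -13219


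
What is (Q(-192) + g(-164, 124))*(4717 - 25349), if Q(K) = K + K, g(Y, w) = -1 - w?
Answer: 10501688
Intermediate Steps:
Q(K) = 2*K
(Q(-192) + g(-164, 124))*(4717 - 25349) = (2*(-192) + (-1 - 1*124))*(4717 - 25349) = (-384 + (-1 - 124))*(-20632) = (-384 - 125)*(-20632) = -509*(-20632) = 10501688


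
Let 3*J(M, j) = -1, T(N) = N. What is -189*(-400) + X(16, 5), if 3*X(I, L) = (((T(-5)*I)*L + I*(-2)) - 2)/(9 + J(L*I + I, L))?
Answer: 982583/13 ≈ 75583.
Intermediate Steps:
J(M, j) = -⅓ (J(M, j) = (⅓)*(-1) = -⅓)
X(I, L) = -1/13 - I/13 - 5*I*L/26 (X(I, L) = ((((-5*I)*L + I*(-2)) - 2)/(9 - ⅓))/3 = (((-5*I*L - 2*I) - 2)/(26/3))/3 = (((-2*I - 5*I*L) - 2)*(3/26))/3 = ((-2 - 2*I - 5*I*L)*(3/26))/3 = (-3/13 - 3*I/13 - 15*I*L/26)/3 = -1/13 - I/13 - 5*I*L/26)
-189*(-400) + X(16, 5) = -189*(-400) + (-1/13 - 1/13*16 - 5/26*16*5) = 75600 + (-1/13 - 16/13 - 200/13) = 75600 - 217/13 = 982583/13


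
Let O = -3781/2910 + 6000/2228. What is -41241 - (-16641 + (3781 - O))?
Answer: -45999652487/1620870 ≈ -28380.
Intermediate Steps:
O = 2258983/1620870 (O = -3781*1/2910 + 6000*(1/2228) = -3781/2910 + 1500/557 = 2258983/1620870 ≈ 1.3937)
-41241 - (-16641 + (3781 - O)) = -41241 - (-16641 + (3781 - 1*2258983/1620870)) = -41241 - (-16641 + (3781 - 2258983/1620870)) = -41241 - (-16641 + 6126250487/1620870) = -41241 - 1*(-20846647183/1620870) = -41241 + 20846647183/1620870 = -45999652487/1620870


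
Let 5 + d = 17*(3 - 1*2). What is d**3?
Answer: 1728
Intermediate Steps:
d = 12 (d = -5 + 17*(3 - 1*2) = -5 + 17*(3 - 2) = -5 + 17*1 = -5 + 17 = 12)
d**3 = 12**3 = 1728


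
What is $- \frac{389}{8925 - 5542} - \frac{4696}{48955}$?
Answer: $- \frac{34930063}{165614765} \approx -0.21091$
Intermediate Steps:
$- \frac{389}{8925 - 5542} - \frac{4696}{48955} = - \frac{389}{3383} - \frac{4696}{48955} = - \frac{34930063}{165614765}$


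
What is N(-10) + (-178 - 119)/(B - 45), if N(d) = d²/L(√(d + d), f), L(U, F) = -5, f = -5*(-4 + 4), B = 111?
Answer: -49/2 ≈ -24.500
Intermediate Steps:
f = 0 (f = -5*0 = 0)
N(d) = -d²/5 (N(d) = d²/(-5) = d²*(-⅕) = -d²/5)
N(-10) + (-178 - 119)/(B - 45) = -⅕*(-10)² + (-178 - 119)/(111 - 45) = -⅕*100 - 297/66 = -20 - 297*1/66 = -20 - 9/2 = -49/2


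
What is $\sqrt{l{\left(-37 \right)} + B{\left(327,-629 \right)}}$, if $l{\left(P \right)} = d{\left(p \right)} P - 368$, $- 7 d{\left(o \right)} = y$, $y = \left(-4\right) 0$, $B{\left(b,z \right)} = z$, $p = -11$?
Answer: $i \sqrt{997} \approx 31.575 i$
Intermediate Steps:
$y = 0$
$d{\left(o \right)} = 0$ ($d{\left(o \right)} = \left(- \frac{1}{7}\right) 0 = 0$)
$l{\left(P \right)} = -368$ ($l{\left(P \right)} = 0 P - 368 = 0 - 368 = -368$)
$\sqrt{l{\left(-37 \right)} + B{\left(327,-629 \right)}} = \sqrt{-368 - 629} = \sqrt{-997} = i \sqrt{997}$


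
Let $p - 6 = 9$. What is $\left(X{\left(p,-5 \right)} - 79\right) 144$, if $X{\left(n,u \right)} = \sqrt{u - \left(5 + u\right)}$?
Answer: $-11376 + 144 i \sqrt{5} \approx -11376.0 + 321.99 i$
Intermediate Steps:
$p = 15$ ($p = 6 + 9 = 15$)
$X{\left(n,u \right)} = i \sqrt{5}$ ($X{\left(n,u \right)} = \sqrt{u - \left(5 + u\right)} = \sqrt{-5} = i \sqrt{5}$)
$\left(X{\left(p,-5 \right)} - 79\right) 144 = \left(i \sqrt{5} - 79\right) 144 = \left(-79 + i \sqrt{5}\right) 144 = -11376 + 144 i \sqrt{5}$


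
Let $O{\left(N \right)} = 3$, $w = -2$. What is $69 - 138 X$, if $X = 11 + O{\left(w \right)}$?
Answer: $-1863$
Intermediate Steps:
$X = 14$ ($X = 11 + 3 = 14$)
$69 - 138 X = 69 - 1932 = -1863$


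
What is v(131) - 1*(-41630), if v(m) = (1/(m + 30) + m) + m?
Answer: 6744613/161 ≈ 41892.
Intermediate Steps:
v(m) = 1/(30 + m) + 2*m (v(m) = (1/(30 + m) + m) + m = (m + 1/(30 + m)) + m = 1/(30 + m) + 2*m)
v(131) - 1*(-41630) = (1 + 2*131² + 60*131)/(30 + 131) - 1*(-41630) = (1 + 2*17161 + 7860)/161 + 41630 = (1 + 34322 + 7860)/161 + 41630 = (1/161)*42183 + 41630 = 42183/161 + 41630 = 6744613/161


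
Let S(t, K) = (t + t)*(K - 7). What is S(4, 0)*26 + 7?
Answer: -1449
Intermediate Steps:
S(t, K) = 2*t*(-7 + K) (S(t, K) = (2*t)*(-7 + K) = 2*t*(-7 + K))
S(4, 0)*26 + 7 = (2*4*(-7 + 0))*26 + 7 = (2*4*(-7))*26 + 7 = -56*26 + 7 = -1456 + 7 = -1449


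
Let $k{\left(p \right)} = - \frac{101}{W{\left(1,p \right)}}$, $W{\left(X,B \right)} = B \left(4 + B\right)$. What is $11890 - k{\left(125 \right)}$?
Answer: $\frac{191726351}{16125} \approx 11890.0$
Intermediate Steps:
$k{\left(p \right)} = - \frac{101}{p \left(4 + p\right)}$
$11890 - k{\left(125 \right)} = 11890 - - \frac{101}{125 \left(4 + 125\right)} = 11890 - \left(-101\right) \frac{1}{125} \cdot \frac{1}{129} = 11890 - - \frac{101}{16125} = 11890 + \frac{101}{16125} = \frac{191726351}{16125}$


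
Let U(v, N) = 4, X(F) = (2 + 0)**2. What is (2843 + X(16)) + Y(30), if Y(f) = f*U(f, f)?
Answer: 2967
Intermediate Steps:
X(F) = 4 (X(F) = 2**2 = 4)
Y(f) = 4*f (Y(f) = f*4 = 4*f)
(2843 + X(16)) + Y(30) = (2843 + 4) + 4*30 = 2847 + 120 = 2967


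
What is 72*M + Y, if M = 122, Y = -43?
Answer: 8741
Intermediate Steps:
72*M + Y = 72*122 - 43 = 8784 - 43 = 8741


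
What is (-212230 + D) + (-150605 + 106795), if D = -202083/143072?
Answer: -36632356963/143072 ≈ -2.5604e+5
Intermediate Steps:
D = -202083/143072 (D = -202083*1/143072 = -202083/143072 ≈ -1.4125)
(-212230 + D) + (-150605 + 106795) = (-212230 - 202083/143072) + (-150605 + 106795) = -30364372643/143072 - 43810 = -36632356963/143072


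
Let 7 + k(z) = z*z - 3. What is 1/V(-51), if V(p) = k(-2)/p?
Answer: 17/2 ≈ 8.5000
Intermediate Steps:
k(z) = -10 + z**2 (k(z) = -7 + (z*z - 3) = -7 + (z**2 - 3) = -7 + (-3 + z**2) = -10 + z**2)
V(p) = -6/p (V(p) = (-10 + (-2)**2)/p = (-10 + 4)/p = -6/p)
1/V(-51) = 1/(-6/(-51)) = 1/(-6*(-1/51)) = 1/(2/17) = 17/2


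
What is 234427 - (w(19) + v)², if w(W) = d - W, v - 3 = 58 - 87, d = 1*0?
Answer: 232402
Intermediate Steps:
d = 0
v = -26 (v = 3 + (58 - 87) = 3 - 29 = -26)
w(W) = -W (w(W) = 0 - W = -W)
234427 - (w(19) + v)² = 234427 - (-1*19 - 26)² = 234427 - (-19 - 26)² = 234427 - 1*(-45)² = 234427 - 1*2025 = 234427 - 2025 = 232402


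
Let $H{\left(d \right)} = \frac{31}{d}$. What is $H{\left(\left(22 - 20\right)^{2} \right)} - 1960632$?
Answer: $- \frac{7842497}{4} \approx -1.9606 \cdot 10^{6}$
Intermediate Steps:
$H{\left(\left(22 - 20\right)^{2} \right)} - 1960632 = \frac{31}{\left(22 - 20\right)^{2}} - 1960632 = \frac{31}{2^{2}} - 1960632 = \frac{31}{4} - 1960632 = - \frac{7842497}{4}$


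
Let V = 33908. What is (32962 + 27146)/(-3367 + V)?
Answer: 60108/30541 ≈ 1.9681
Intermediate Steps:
(32962 + 27146)/(-3367 + V) = (32962 + 27146)/(-3367 + 33908) = 60108/30541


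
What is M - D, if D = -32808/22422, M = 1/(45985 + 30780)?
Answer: 419754757/286870805 ≈ 1.4632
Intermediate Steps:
M = 1/76765 ≈ 1.3027e-5
D = -5468/3737 (D = -32808*1/22422 = -5468/3737 ≈ -1.4632)
M - D = 1/76765 - 1*(-5468/3737) = 1/76765 + 5468/3737 = 419754757/286870805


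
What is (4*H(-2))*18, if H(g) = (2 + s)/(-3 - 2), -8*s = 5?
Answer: -99/5 ≈ -19.800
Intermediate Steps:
s = -5/8 (s = -1/8*5 = -5/8 ≈ -0.62500)
H(g) = -11/40 (H(g) = (2 - 5/8)/(-3 - 2) = (11/8)/(-5) = (11/8)*(-1/5) = -11/40)
(4*H(-2))*18 = (4*(-11/40))*18 = -11/10*18 = -99/5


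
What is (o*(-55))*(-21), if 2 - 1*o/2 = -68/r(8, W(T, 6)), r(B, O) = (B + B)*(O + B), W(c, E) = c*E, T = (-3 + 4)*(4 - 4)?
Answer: 93555/16 ≈ 5847.2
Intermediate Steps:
T = 0 (T = 1*0 = 0)
W(c, E) = E*c
r(B, O) = 2*B*(B + O) (r(B, O) = (2*B)*(B + O) = 2*B*(B + O))
o = 81/16 (o = 4 - (-136)/(2*8*(8 + 6*0)) = 4 - (-136)/(2*8*(8 + 0)) = 4 - (-136)/(2*8*8) = 4 - (-136)/128 = 4 - 2*(-17/32) = 4 + 17/16 = 81/16 ≈ 5.0625)
(o*(-55))*(-21) = ((81/16)*(-55))*(-21) = -4455/16*(-21) = 93555/16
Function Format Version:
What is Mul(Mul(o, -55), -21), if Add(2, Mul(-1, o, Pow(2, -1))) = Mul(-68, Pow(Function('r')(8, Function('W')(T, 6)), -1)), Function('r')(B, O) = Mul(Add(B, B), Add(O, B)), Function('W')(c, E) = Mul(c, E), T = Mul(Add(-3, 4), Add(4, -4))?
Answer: Rational(93555, 16) ≈ 5847.2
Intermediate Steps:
T = 0 (T = Mul(1, 0) = 0)
Function('W')(c, E) = Mul(E, c)
Function('r')(B, O) = Mul(2, B, Add(B, O)) (Function('r')(B, O) = Mul(Mul(2, B), Add(B, O)) = Mul(2, B, Add(B, O)))
o = Rational(81, 16) (o = Add(4, Mul(-2, Mul(-68, Pow(Mul(2, 8, Add(8, Mul(6, 0))), -1)))) = Add(4, Mul(-2, Mul(-68, Pow(Mul(2, 8, Add(8, 0)), -1)))) = Add(4, Mul(-2, Mul(-68, Pow(Mul(2, 8, 8), -1)))) = Add(4, Mul(-2, Mul(-68, Pow(128, -1)))) = Add(4, Mul(-2, Mul(-68, Rational(1, 128)))) = Add(4, Mul(-2, Rational(-17, 32))) = Add(4, Rational(17, 16)) = Rational(81, 16) ≈ 5.0625)
Mul(Mul(o, -55), -21) = Mul(Mul(Rational(81, 16), -55), -21) = Mul(Rational(-4455, 16), -21) = Rational(93555, 16)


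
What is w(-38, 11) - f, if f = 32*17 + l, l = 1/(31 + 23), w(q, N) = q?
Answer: -31429/54 ≈ -582.02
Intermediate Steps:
l = 1/54 ≈ 0.018519
f = 29377/54 (f = 32*17 + 1/54 = 544 + 1/54 = 29377/54 ≈ 544.02)
w(-38, 11) - f = -38 - 1*29377/54 = -38 - 29377/54 = -31429/54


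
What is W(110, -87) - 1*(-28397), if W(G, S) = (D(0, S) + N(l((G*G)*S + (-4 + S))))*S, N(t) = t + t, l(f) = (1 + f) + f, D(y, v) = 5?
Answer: 366399056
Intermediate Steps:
l(f) = 1 + 2*f
N(t) = 2*t
W(G, S) = S*(-9 + 4*S + 4*S*G²) (W(G, S) = (5 + 2*(1 + 2*((G*G)*S + (-4 + S))))*S = (5 + 2*(1 + 2*(G²*S + (-4 + S))))*S = (5 + 2*(1 + 2*(S*G² + (-4 + S))))*S = (5 + 2*(1 + 2*(-4 + S + S*G²)))*S = (5 + 2*(1 + (-8 + 2*S + 2*S*G²)))*S = (5 + 2*(-7 + 2*S + 2*S*G²))*S = (5 + (-14 + 4*S + 4*S*G²))*S = (-9 + 4*S + 4*S*G²)*S = S*(-9 + 4*S + 4*S*G²))
W(110, -87) - 1*(-28397) = -87*(-9 + 4*(-87) + 4*(-87)*110²) - 1*(-28397) = -87*(-9 - 348 + 4*(-87)*12100) + 28397 = -87*(-9 - 348 - 4210800) + 28397 = -87*(-4211157) + 28397 = 366370659 + 28397 = 366399056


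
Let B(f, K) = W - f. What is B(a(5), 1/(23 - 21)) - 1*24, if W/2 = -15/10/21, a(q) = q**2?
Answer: -344/7 ≈ -49.143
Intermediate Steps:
W = -1/7 (W = 2*(-15/10/21) = 2*(-15*1/10*(1/21)) = 2*(-3/2*1/21) = 2*(-1/14) = -1/7 ≈ -0.14286)
B(f, K) = -1/7 - f
B(a(5), 1/(23 - 21)) - 1*24 = (-1/7 - 1*5**2) - 1*24 = (-1/7 - 1*25) - 24 = (-1/7 - 25) - 24 = -176/7 - 24 = -344/7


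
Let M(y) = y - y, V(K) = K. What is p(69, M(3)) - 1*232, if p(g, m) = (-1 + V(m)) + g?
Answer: -164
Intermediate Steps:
M(y) = 0
p(g, m) = -1 + g + m (p(g, m) = (-1 + m) + g = -1 + g + m)
p(69, M(3)) - 1*232 = (-1 + 69 + 0) - 1*232 = 68 - 232 = -164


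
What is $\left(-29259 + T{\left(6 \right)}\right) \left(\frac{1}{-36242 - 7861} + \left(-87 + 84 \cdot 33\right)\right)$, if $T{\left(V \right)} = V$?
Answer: $- \frac{1154679818054}{14701} \approx -7.8544 \cdot 10^{7}$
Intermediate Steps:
$\left(-29259 + T{\left(6 \right)}\right) \left(\frac{1}{-36242 - 7861} + \left(-87 + 84 \cdot 33\right)\right) = \left(-29259 + 6\right) \left(\frac{1}{-36242 - 7861} + \left(-87 + 84 \cdot 33\right)\right) = - 29253 \left(\frac{1}{-44103} + \left(-87 + 2772\right)\right) = - 29253 \left(- \frac{1}{44103} + 2685\right) = \left(-29253\right) \frac{118416554}{44103} = - \frac{1154679818054}{14701}$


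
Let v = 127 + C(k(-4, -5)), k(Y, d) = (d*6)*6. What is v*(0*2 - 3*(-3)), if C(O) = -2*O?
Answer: 4383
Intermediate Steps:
k(Y, d) = 36*d (k(Y, d) = (6*d)*6 = 36*d)
v = 487 (v = 127 - 72*(-5) = 127 - 2*(-180) = 127 + 360 = 487)
v*(0*2 - 3*(-3)) = 487*(0*2 - 3*(-3)) = 487*(0 + 9) = 487*9 = 4383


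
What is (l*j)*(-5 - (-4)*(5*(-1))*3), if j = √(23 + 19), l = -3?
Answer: 195*√42 ≈ 1263.7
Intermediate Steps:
j = √42 ≈ 6.4807
(l*j)*(-5 - (-4)*(5*(-1))*3) = (-3*√42)*(-5 - (-4)*(5*(-1))*3) = (-3*√42)*(-5 - (-4)*(-5*3)) = (-3*√42)*(-5 - (-4)*(-15)) = (-3*√42)*(-5 - 1*60) = (-3*√42)*(-5 - 60) = -3*√42*(-65) = 195*√42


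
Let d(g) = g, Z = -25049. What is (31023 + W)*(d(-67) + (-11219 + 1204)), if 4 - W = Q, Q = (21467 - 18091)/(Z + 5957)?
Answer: -1493070752630/4773 ≈ -3.1282e+8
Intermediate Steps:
Q = -844/4773 (Q = (21467 - 18091)/(-25049 + 5957) = 3376/(-19092) = 3376*(-1/19092) = -844/4773 ≈ -0.17683)
W = 19936/4773 (W = 4 - 1*(-844/4773) = 4 + 844/4773 = 19936/4773 ≈ 4.1768)
(31023 + W)*(d(-67) + (-11219 + 1204)) = (31023 + 19936/4773)*(-67 + (-11219 + 1204)) = 148092715*(-67 - 10015)/4773 = (148092715/4773)*(-10082) = -1493070752630/4773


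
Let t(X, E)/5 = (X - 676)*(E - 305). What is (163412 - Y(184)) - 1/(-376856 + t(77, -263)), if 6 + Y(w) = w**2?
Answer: 171579474847/1324304 ≈ 1.2956e+5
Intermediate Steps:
t(X, E) = 5*(-676 + X)*(-305 + E) (t(X, E) = 5*((X - 676)*(E - 305)) = 5*((-676 + X)*(-305 + E)) = 5*(-676 + X)*(-305 + E))
Y(w) = -6 + w**2
(163412 - Y(184)) - 1/(-376856 + t(77, -263)) = (163412 - (-6 + 184**2)) - 1/(-376856 + (1030900 - 3380*(-263) - 1525*77 + 5*(-263)*77)) = (163412 - (-6 + 33856)) - 1/(-376856 + (1030900 + 888940 - 117425 - 101255)) = (163412 - 1*33850) - 1/(-376856 + 1701160) = (163412 - 33850) - 1/1324304 = 129562 - 1*1/1324304 = 129562 - 1/1324304 = 171579474847/1324304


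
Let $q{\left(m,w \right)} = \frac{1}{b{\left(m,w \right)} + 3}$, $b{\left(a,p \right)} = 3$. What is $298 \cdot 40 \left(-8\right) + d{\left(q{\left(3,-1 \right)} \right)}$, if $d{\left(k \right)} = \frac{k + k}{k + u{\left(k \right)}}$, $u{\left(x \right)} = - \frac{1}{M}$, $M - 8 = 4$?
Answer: $-95356$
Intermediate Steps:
$M = 12$ ($M = 8 + 4 = 12$)
$u{\left(x \right)} = - \frac{1}{12}$
$q{\left(m,w \right)} = \frac{1}{6}$ ($q{\left(m,w \right)} = \frac{1}{3 + 3} = \frac{1}{6}$)
$d{\left(k \right)} = \frac{2 k}{- \frac{1}{12} + k}$ ($d{\left(k \right)} = \frac{k + k}{k - \frac{1}{12}} = \frac{2 k}{- \frac{1}{12} + k}$)
$298 \cdot 40 \left(-8\right) + d{\left(q{\left(3,-1 \right)} \right)} = 298 \cdot 40 \left(-8\right) + 24 \cdot \frac{1}{6} \frac{1}{-1 + 12 \cdot \frac{1}{6}} = 298 \left(-320\right) + 24 \cdot \frac{1}{6} \frac{1}{-1 + 2} = -95360 + 24 \cdot \frac{1}{6} \cdot 1^{-1} = -95360 + 24 \cdot \frac{1}{6} \cdot 1 = -95360 + 4 = -95356$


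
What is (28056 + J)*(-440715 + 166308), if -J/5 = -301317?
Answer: -421116232887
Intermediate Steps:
J = 1506585 (J = -5*(-301317) = 1506585)
(28056 + J)*(-440715 + 166308) = (28056 + 1506585)*(-440715 + 166308) = 1534641*(-274407) = -421116232887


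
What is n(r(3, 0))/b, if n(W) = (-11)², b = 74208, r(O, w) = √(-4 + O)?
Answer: 121/74208 ≈ 0.0016306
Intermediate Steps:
n(W) = 121
n(r(3, 0))/b = 121/74208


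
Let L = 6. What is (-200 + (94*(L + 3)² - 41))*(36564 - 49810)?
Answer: -97662758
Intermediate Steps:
(-200 + (94*(L + 3)² - 41))*(36564 - 49810) = (-200 + (94*(6 + 3)² - 41))*(36564 - 49810) = (-200 + (94*9² - 41))*(-13246) = (-200 + (94*81 - 41))*(-13246) = (-200 + (7614 - 41))*(-13246) = (-200 + 7573)*(-13246) = 7373*(-13246) = -97662758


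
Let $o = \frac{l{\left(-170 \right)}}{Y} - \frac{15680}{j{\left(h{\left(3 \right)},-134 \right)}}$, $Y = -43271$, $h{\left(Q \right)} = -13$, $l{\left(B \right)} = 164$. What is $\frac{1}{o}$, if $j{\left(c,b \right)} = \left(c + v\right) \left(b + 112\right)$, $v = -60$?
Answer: $- \frac{34746613}{339376332} \approx -0.10238$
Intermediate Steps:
$j{\left(c,b \right)} = \left(-60 + c\right) \left(112 + b\right)$ ($j{\left(c,b \right)} = \left(c - 60\right) \left(b + 112\right) = \left(-60 + c\right) \left(112 + b\right)$)
$o = - \frac{339376332}{34746613}$ ($o = \frac{164}{-43271} - \frac{15680}{-6720 - -8040 + 112 \left(-13\right) - -1742} = 164 \left(- \frac{1}{43271}\right) - \frac{15680}{-6720 + 8040 - 1456 + 1742} = - \frac{164}{43271} - \frac{15680}{1606} = - \frac{164}{43271} - \frac{7840}{803} = - \frac{339376332}{34746613} \approx -9.7672$)
$\frac{1}{o} = \frac{1}{- \frac{339376332}{34746613}} = - \frac{34746613}{339376332}$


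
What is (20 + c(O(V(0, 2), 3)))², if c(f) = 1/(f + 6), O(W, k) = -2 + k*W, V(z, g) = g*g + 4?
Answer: 314721/784 ≈ 401.43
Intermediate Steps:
V(z, g) = 4 + g² (V(z, g) = g² + 4 = 4 + g²)
O(W, k) = -2 + W*k
c(f) = 1/(6 + f)
(20 + c(O(V(0, 2), 3)))² = (20 + 1/(6 + (-2 + (4 + 2²)*3)))² = (20 + 1/(6 + (-2 + (4 + 4)*3)))² = (20 + 1/(6 + (-2 + 8*3)))² = (20 + 1/(6 + (-2 + 24)))² = (20 + 1/(6 + 22))² = (20 + 1/28)² = (561/28)² = 314721/784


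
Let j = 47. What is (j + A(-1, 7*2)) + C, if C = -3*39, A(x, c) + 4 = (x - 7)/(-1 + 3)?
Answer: -78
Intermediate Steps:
A(x, c) = -15/2 + x/2 (A(x, c) = -4 + (x - 7)/(-1 + 3) = -4 + (-7 + x)/2 = -4 + (-7 + x)*(½) = -4 + (-7/2 + x/2) = -15/2 + x/2)
C = -117
(j + A(-1, 7*2)) + C = (47 + (-15/2 + (½)*(-1))) - 117 = (47 + (-15/2 - ½)) - 117 = (47 - 8) - 117 = 39 - 117 = -78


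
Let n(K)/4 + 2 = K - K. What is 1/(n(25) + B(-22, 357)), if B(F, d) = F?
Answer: -1/30 ≈ -0.033333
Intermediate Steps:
n(K) = -8 (n(K) = -8 + 4*(K - K) = -8 + 4*0 = -8 + 0 = -8)
1/(n(25) + B(-22, 357)) = 1/(-8 - 22) = 1/(-30) = -1/30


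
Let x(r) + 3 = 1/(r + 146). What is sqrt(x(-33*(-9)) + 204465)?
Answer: sqrt(40125463481)/443 ≈ 452.17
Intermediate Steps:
x(r) = -3 + 1/(146 + r) (x(r) = -3 + 1/(r + 146) = -3 + 1/(146 + r))
sqrt(x(-33*(-9)) + 204465) = sqrt((-437 - (-99)*(-9))/(146 - 33*(-9)) + 204465) = sqrt((-437 - 3*297)/(146 + 297) + 204465) = sqrt((-437 - 891)/443 + 204465) = sqrt((1/443)*(-1328) + 204465) = sqrt(-1328/443 + 204465) = sqrt(90576667/443) = sqrt(40125463481)/443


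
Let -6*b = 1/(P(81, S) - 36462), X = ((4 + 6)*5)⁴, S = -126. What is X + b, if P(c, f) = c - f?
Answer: 1359562500001/217530 ≈ 6.2500e+6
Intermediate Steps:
X = 6250000 (X = (10*5)⁴ = 50⁴ = 6250000)
b = 1/217530 (b = -1/(6*((81 - 1*(-126)) - 36462)) = -1/(6*((81 + 126) - 36462)) = -1/(6*(207 - 36462)) = -⅙/(-36255) = -⅙*(-1/36255) = 1/217530 ≈ 4.5971e-6)
X + b = 6250000 + 1/217530 = 1359562500001/217530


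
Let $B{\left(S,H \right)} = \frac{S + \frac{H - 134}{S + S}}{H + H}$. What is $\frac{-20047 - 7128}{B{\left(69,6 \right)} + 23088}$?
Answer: $- \frac{22500900}{19121561} \approx -1.1767$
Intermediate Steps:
$B{\left(S,H \right)} = \frac{S + \frac{-134 + H}{2 S}}{2 H}$
$\frac{-20047 - 7128}{B{\left(69,6 \right)} + 23088} = \frac{-20047 - 7128}{\frac{-134 + 6 + 2 \cdot 69^{2}}{4 \cdot 6 \cdot 69} + 23088} = - \frac{27175}{\frac{1}{4} \cdot \frac{1}{6} \cdot \frac{1}{69} \left(-134 + 6 + 2 \cdot 4761\right) + 23088} = - \frac{27175}{\frac{1}{4} \cdot \frac{1}{6} \cdot \frac{1}{69} \left(-134 + 6 + 9522\right) + 23088} = - \frac{27175}{\frac{1}{4} \cdot \frac{1}{6} \cdot \frac{1}{69} \cdot 9394 + 23088} = - \frac{27175}{\frac{4697}{828} + 23088} = - \frac{27175}{\frac{19121561}{828}} = \left(-27175\right) \frac{828}{19121561} = - \frac{22500900}{19121561}$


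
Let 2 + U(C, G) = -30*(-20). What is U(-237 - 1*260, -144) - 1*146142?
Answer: -145544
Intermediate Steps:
U(C, G) = 598 (U(C, G) = -2 - 30*(-20) = -2 + 600 = 598)
U(-237 - 1*260, -144) - 1*146142 = 598 - 1*146142 = 598 - 146142 = -145544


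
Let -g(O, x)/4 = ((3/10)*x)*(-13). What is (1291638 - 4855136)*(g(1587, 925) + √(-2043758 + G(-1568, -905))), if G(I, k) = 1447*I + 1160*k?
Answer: -51421276140 - 3563498*I*√5362454 ≈ -5.1421e+10 - 8.252e+9*I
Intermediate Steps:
G(I, k) = 1160*k + 1447*I
g(O, x) = 78*x/5 (g(O, x) = -4*(3/10)*x*(-13) = -4*(3*(⅒))*x*(-13) = -4*3*x/10*(-13) = -(-78)*x/5 = 78*x/5)
(1291638 - 4855136)*(g(1587, 925) + √(-2043758 + G(-1568, -905))) = (1291638 - 4855136)*((78/5)*925 + √(-2043758 + (1160*(-905) + 1447*(-1568)))) = -3563498*(14430 + √(-2043758 + (-1049800 - 2268896))) = -3563498*(14430 + √(-2043758 - 3318696)) = -3563498*(14430 + √(-5362454)) = -3563498*(14430 + I*√5362454) = -51421276140 - 3563498*I*√5362454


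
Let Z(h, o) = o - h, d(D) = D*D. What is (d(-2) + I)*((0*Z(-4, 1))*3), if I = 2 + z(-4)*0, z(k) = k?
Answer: 0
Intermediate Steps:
d(D) = D²
I = 2 (I = 2 - 4*0 = 2 + 0 = 2)
(d(-2) + I)*((0*Z(-4, 1))*3) = ((-2)² + 2)*((0*(1 - 1*(-4)))*3) = (4 + 2)*((0*(1 + 4))*3) = 6*((0*5)*3) = 6*(0*3) = 6*0 = 0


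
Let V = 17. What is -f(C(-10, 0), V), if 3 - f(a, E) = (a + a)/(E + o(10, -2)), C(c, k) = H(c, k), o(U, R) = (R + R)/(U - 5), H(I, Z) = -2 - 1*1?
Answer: -91/27 ≈ -3.3704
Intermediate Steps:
H(I, Z) = -3 (H(I, Z) = -2 - 1 = -3)
o(U, R) = 2*R/(-5 + U) (o(U, R) = (2*R)/(-5 + U) = 2*R/(-5 + U))
C(c, k) = -3
f(a, E) = 3 - 2*a/(-⅘ + E) (f(a, E) = 3 - (a + a)/(E + 2*(-2)/(-5 + 10)) = 3 - 2*a/(E + 2*(-2)/5) = 3 - 2*a/(E + 2*(-2)*(⅕)) = 3 - 2*a/(E - ⅘) = 3 - 2*a/(-⅘ + E))
-f(C(-10, 0), V) = -(-12 - 10*(-3) + 15*17)/(-4 + 5*17) = -(-12 + 30 + 255)/(-4 + 85) = -273/81 = -1*91/27 = -91/27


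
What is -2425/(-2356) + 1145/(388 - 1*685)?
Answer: -1977395/699732 ≈ -2.8259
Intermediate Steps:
-2425/(-2356) + 1145/(388 - 1*685) = -2425*(-1/2356) + 1145/(388 - 685) = 2425/2356 + 1145/(-297) = 2425/2356 + 1145*(-1/297) = 2425/2356 - 1145/297 = -1977395/699732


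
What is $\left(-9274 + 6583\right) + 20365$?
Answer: $17674$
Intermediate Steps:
$\left(-9274 + 6583\right) + 20365 = -2691 + 20365 = 17674$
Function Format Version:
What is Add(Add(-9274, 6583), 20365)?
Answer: 17674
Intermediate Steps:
Add(Add(-9274, 6583), 20365) = Add(-2691, 20365) = 17674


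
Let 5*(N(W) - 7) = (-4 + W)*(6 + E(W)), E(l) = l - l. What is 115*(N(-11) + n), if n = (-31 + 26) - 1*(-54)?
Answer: 4370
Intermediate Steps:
n = 49 (n = -5 + 54 = 49)
E(l) = 0
N(W) = 11/5 + 6*W/5 (N(W) = 7 + ((-4 + W)*(6 + 0))/5 = 7 + ((-4 + W)*6)/5 = 7 + (-24 + 6*W)/5 = 7 + (-24/5 + 6*W/5) = 11/5 + 6*W/5)
115*(N(-11) + n) = 115*((11/5 + (6/5)*(-11)) + 49) = 115*((11/5 - 66/5) + 49) = 115*(-11 + 49) = 115*38 = 4370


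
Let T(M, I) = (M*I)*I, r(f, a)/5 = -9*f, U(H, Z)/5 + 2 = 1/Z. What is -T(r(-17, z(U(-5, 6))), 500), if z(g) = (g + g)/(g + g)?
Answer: -191250000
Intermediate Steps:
U(H, Z) = -10 + 5/Z
z(g) = 1 (z(g) = (2*g)/((2*g)) = (2*g)*(1/(2*g)) = 1)
r(f, a) = -45*f (r(f, a) = 5*(-9*f) = -45*f)
T(M, I) = M*I² (T(M, I) = (I*M)*I = M*I²)
-T(r(-17, z(U(-5, 6))), 500) = -(-45*(-17))*500² = -765*250000 = -1*191250000 = -191250000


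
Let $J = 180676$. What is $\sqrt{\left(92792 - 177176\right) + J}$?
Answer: $2 \sqrt{24073} \approx 310.31$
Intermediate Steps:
$\sqrt{\left(92792 - 177176\right) + J} = \sqrt{\left(92792 - 177176\right) + 180676} = \sqrt{-84384 + 180676} = \sqrt{96292} = 2 \sqrt{24073}$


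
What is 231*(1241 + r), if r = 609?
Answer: 427350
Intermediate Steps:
231*(1241 + r) = 231*(1241 + 609) = 231*1850 = 427350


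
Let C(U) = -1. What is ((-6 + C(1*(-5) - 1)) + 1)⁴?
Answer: 1296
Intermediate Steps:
((-6 + C(1*(-5) - 1)) + 1)⁴ = ((-6 - 1) + 1)⁴ = (-7 + 1)⁴ = (-6)⁴ = 1296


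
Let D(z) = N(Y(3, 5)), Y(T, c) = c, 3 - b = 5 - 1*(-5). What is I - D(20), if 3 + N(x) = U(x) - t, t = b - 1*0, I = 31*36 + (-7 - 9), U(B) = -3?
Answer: 1099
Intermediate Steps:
b = -7 (b = 3 - (5 - 1*(-5)) = 3 - (5 + 5) = 3 - 1*10 = 3 - 10 = -7)
I = 1100 (I = 1116 - 16 = 1100)
t = -7 (t = -7 - 1*0 = -7 + 0 = -7)
N(x) = 1 (N(x) = -3 + (-3 - 1*(-7)) = -3 + (-3 + 7) = -3 + 4 = 1)
D(z) = 1
I - D(20) = 1100 - 1*1 = 1100 - 1 = 1099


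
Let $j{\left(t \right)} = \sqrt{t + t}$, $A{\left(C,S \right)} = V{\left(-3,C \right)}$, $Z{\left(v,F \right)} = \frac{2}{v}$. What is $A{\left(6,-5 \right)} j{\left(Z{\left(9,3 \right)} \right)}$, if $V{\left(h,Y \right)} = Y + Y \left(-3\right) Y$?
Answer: $-68$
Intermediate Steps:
$V{\left(h,Y \right)} = Y - 3 Y^{2}$ ($V{\left(h,Y \right)} = Y + - 3 Y Y = Y - 3 Y^{2}$)
$A{\left(C,S \right)} = C \left(1 - 3 C\right)$
$j{\left(t \right)} = \sqrt{2} \sqrt{t}$ ($j{\left(t \right)} = \sqrt{2 t} = \sqrt{2} \sqrt{t}$)
$A{\left(6,-5 \right)} j{\left(Z{\left(9,3 \right)} \right)} = 6 \left(1 - 18\right) \sqrt{2} \sqrt{\frac{2}{9}} = 6 \left(1 - 18\right) \sqrt{2} \sqrt{2 \cdot \frac{1}{9}} = 6 \left(-17\right) \sqrt{2} \sqrt{\frac{2}{9}} = - 102 \sqrt{2} \frac{\sqrt{2}}{3} = \left(-102\right) \frac{2}{3} = -68$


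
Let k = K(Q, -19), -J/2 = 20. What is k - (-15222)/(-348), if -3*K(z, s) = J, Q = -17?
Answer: -5291/174 ≈ -30.408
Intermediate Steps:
J = -40 (J = -2*20 = -40)
K(z, s) = 40/3 (K(z, s) = -⅓*(-40) = 40/3)
k = 40/3 ≈ 13.333
k - (-15222)/(-348) = 40/3 - (-15222)/(-348) = 40/3 - (-15222)*(-1)/348 = 40/3 - 43*59/58 = 40/3 - 2537/58 = -5291/174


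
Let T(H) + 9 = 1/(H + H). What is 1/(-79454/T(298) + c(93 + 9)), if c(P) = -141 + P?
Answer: 5363/47145427 ≈ 0.00011375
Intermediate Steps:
T(H) = -9 + 1/(2*H) (T(H) = -9 + 1/(H + H) = -9 + 1/(2*H))
1/(-79454/T(298) + c(93 + 9)) = 1/(-79454/(-9 + (½)/298) + (-141 + (93 + 9))) = 1/(-79454/(-9 + (½)*(1/298)) + (-141 + 102)) = 1/(-79454/(-9 + 1/596) - 39) = 1/(-79454/(-5363/596) - 39) = 1/(-79454*(-596/5363) - 39) = 1/(47354584/5363 - 39) = 1/(47145427/5363) = 5363/47145427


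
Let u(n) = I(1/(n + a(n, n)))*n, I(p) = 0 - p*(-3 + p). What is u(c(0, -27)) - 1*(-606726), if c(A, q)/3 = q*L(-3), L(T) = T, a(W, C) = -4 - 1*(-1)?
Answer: 3883065813/6400 ≈ 6.0673e+5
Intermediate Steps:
a(W, C) = -3 (a(W, C) = -4 + 1 = -3)
c(A, q) = -9*q (c(A, q) = 3*(q*(-3)) = 3*(-3*q) = -9*q)
I(p) = -p*(-3 + p) (I(p) = 0 - p*(-3 + p) = -p*(-3 + p))
u(n) = n*(3 - 1/(-3 + n))/(-3 + n) (u(n) = ((3 - 1/(n - 3))/(n - 3))*n = ((3 - 1/(-3 + n))/(-3 + n))*n = n*(3 - 1/(-3 + n))/(-3 + n))
u(c(0, -27)) - 1*(-606726) = (-9*(-27))*(-10 + 3*(-9*(-27)))/(-3 - 9*(-27))**2 - 1*(-606726) = 243*(-10 + 3*243)/(-3 + 243)**2 + 606726 = 243*(-10 + 729)/240**2 + 606726 = 243*(1/57600)*719 + 606726 = 19413/6400 + 606726 = 3883065813/6400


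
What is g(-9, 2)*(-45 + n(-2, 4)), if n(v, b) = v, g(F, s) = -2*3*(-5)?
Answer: -1410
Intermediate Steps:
g(F, s) = 30 (g(F, s) = -6*(-5) = 30)
g(-9, 2)*(-45 + n(-2, 4)) = 30*(-45 - 2) = 30*(-47) = -1410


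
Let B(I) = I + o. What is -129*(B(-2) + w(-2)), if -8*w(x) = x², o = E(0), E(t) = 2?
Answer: 129/2 ≈ 64.500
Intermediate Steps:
o = 2
w(x) = -x²/8
B(I) = 2 + I (B(I) = I + 2 = 2 + I)
-129*(B(-2) + w(-2)) = -129*((2 - 2) - ⅛*(-2)²) = -129*(0 - ⅛*4) = -129*(0 - ½) = -129*(-½) = 129/2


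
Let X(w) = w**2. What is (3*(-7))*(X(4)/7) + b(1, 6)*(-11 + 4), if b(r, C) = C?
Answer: -90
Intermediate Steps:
(3*(-7))*(X(4)/7) + b(1, 6)*(-11 + 4) = (3*(-7))*(4**2/7) + 6*(-11 + 4) = -336/7 + 6*(-7) = -21*16/7 - 42 = -48 - 42 = -90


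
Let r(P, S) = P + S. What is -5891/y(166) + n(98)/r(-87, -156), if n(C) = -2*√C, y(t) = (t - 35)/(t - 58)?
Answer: -636228/131 + 14*√2/243 ≈ -4856.6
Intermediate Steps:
y(t) = (-35 + t)/(-58 + t)
-5891/y(166) + n(98)/r(-87, -156) = -5891*(-58 + 166)/(-35 + 166) + (-14*√2)/(-87 - 156) = -5891/(131/108) - 14*√2/(-243) = -5891/((1/108)*131) - 14*√2*(-1/243) = -5891/131/108 + 14*√2/243 = -5891*108/131 + 14*√2/243 = -636228/131 + 14*√2/243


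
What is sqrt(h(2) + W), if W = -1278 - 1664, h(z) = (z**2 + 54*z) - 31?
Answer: I*sqrt(2861) ≈ 53.488*I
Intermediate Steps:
h(z) = -31 + z**2 + 54*z
W = -2942
sqrt(h(2) + W) = sqrt((-31 + 2**2 + 54*2) - 2942) = sqrt((-31 + 4 + 108) - 2942) = sqrt(81 - 2942) = sqrt(-2861) = I*sqrt(2861)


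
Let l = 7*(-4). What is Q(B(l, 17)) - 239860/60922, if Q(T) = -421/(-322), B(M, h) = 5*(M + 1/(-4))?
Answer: -25793379/9808442 ≈ -2.6297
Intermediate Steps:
l = -28
B(M, h) = -5/4 + 5*M (B(M, h) = 5*(M - ¼) = 5*(-¼ + M) = -5/4 + 5*M)
Q(T) = 421/322 (Q(T) = -421*(-1/322) = 421/322)
Q(B(l, 17)) - 239860/60922 = 421/322 - 239860/60922 = 421/322 - 239860*1/60922 = 421/322 - 119930/30461 = -25793379/9808442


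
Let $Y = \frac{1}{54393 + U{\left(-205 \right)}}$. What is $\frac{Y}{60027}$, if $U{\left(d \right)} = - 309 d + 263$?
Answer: $\frac{1}{7083246027} \approx 1.4118 \cdot 10^{-10}$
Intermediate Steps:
$U{\left(d \right)} = 263 - 309 d$
$Y = \frac{1}{118001}$ ($Y = \frac{1}{54393 + \left(263 - -63345\right)} = \frac{1}{54393 + \left(263 + 63345\right)} = \frac{1}{54393 + 63608} = \frac{1}{118001} \approx 8.4745 \cdot 10^{-6}$)
$\frac{Y}{60027} = \frac{1}{118001 \cdot 60027} = \frac{1}{118001} \cdot \frac{1}{60027} = \frac{1}{7083246027}$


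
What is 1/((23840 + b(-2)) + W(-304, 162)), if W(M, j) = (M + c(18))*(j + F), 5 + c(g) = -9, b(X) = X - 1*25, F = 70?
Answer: -1/49963 ≈ -2.0015e-5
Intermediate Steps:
b(X) = -25 + X (b(X) = X - 25 = -25 + X)
c(g) = -14 (c(g) = -5 - 9 = -14)
W(M, j) = (-14 + M)*(70 + j) (W(M, j) = (M - 14)*(j + 70) = (-14 + M)*(70 + j))
1/((23840 + b(-2)) + W(-304, 162)) = 1/((23840 + (-25 - 2)) + (-980 - 14*162 + 70*(-304) - 304*162)) = 1/((23840 - 27) + (-980 - 2268 - 21280 - 49248)) = 1/(23813 - 73776) = 1/(-49963) = -1/49963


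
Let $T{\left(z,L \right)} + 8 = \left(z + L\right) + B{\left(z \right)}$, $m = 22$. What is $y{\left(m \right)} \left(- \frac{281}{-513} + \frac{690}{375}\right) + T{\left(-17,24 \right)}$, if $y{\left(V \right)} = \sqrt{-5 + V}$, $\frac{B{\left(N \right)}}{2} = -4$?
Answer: $-9 + \frac{30623 \sqrt{17}}{12825} \approx 0.84498$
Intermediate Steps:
$B{\left(N \right)} = -8$ ($B{\left(N \right)} = 2 \left(-4\right) = -8$)
$T{\left(z,L \right)} = -16 + L + z$ ($T{\left(z,L \right)} = -8 - \left(8 - L - z\right) = -8 + \left(-8 + L + z\right) = -16 + L + z$)
$y{\left(m \right)} \left(- \frac{281}{-513} + \frac{690}{375}\right) + T{\left(-17,24 \right)} = \sqrt{-5 + 22} \left(- \frac{281}{-513} + \frac{690}{375}\right) - 9 = \sqrt{17} \left(\left(-281\right) \left(- \frac{1}{513}\right) + 690 \cdot \frac{1}{375}\right) - 9 = \sqrt{17} \left(\frac{281}{513} + \frac{46}{25}\right) - 9 = \sqrt{17} \cdot \frac{30623}{12825} - 9 = \frac{30623 \sqrt{17}}{12825} - 9 = -9 + \frac{30623 \sqrt{17}}{12825}$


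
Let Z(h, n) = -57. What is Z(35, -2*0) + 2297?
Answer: 2240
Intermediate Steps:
Z(35, -2*0) + 2297 = -57 + 2297 = 2240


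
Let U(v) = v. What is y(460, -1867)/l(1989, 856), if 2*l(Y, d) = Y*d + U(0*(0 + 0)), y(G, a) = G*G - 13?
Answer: 70529/283764 ≈ 0.24855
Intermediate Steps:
y(G, a) = -13 + G² (y(G, a) = G² - 13 = -13 + G²)
l(Y, d) = Y*d/2 (l(Y, d) = (Y*d + 0*(0 + 0))/2 = (Y*d + 0*0)/2 = (Y*d + 0)/2 = (Y*d)/2 = Y*d/2)
y(460, -1867)/l(1989, 856) = (-13 + 460²)/(((½)*1989*856)) = (-13 + 211600)/851292 = 211587*(1/851292) = 70529/283764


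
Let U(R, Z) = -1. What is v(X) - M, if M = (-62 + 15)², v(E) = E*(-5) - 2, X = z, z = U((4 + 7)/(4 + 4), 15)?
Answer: -2206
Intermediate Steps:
z = -1
X = -1
v(E) = -2 - 5*E (v(E) = -5*E - 2 = -2 - 5*E)
M = 2209 (M = (-47)² = 2209)
v(X) - M = (-2 - 5*(-1)) - 1*2209 = (-2 + 5) - 2209 = 3 - 2209 = -2206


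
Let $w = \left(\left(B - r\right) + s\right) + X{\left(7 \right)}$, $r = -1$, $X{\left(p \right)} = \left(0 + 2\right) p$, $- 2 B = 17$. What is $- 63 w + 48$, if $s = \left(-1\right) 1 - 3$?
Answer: $- \frac{219}{2} \approx -109.5$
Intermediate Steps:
$B = - \frac{17}{2}$ ($B = \left(- \frac{1}{2}\right) 17 = - \frac{17}{2} \approx -8.5$)
$s = -4$ ($s = -1 - 3 = -4$)
$X{\left(p \right)} = 2 p$
$w = \frac{5}{2}$ ($w = \left(\left(- \frac{17}{2} - -1\right) - 4\right) + 2 \cdot 7 = \left(\left(- \frac{17}{2} + 1\right) - 4\right) + 14 = \left(- \frac{15}{2} - 4\right) + 14 = - \frac{23}{2} + 14 = \frac{5}{2} \approx 2.5$)
$- 63 w + 48 = \left(-63\right) \frac{5}{2} + 48 = - \frac{315}{2} + 48 = - \frac{219}{2}$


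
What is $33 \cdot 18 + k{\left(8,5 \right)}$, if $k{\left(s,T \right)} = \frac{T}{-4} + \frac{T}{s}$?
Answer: $\frac{4747}{8} \approx 593.38$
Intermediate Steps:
$k{\left(s,T \right)} = - \frac{T}{4} + \frac{T}{s}$ ($k{\left(s,T \right)} = T \left(- \frac{1}{4}\right) + \frac{T}{s} = - \frac{T}{4} + \frac{T}{s}$)
$33 \cdot 18 + k{\left(8,5 \right)} = 33 \cdot 18 + \left(\left(- \frac{1}{4}\right) 5 + \frac{5}{8}\right) = 594 + \left(- \frac{5}{4} + 5 \cdot \frac{1}{8}\right) = 594 + \left(- \frac{5}{4} + \frac{5}{8}\right) = 594 - \frac{5}{8} = \frac{4747}{8}$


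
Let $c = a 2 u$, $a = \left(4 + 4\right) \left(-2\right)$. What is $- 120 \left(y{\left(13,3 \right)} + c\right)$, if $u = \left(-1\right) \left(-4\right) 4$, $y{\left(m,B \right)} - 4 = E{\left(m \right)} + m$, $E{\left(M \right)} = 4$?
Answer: $58920$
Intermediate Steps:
$y{\left(m,B \right)} = 8 + m$ ($y{\left(m,B \right)} = 4 + \left(4 + m\right) = 8 + m$)
$a = -16$ ($a = 8 \left(-2\right) = -16$)
$u = 16$ ($u = 4 \cdot 4 = 16$)
$c = -512$ ($c = \left(-16\right) 2 \cdot 16 = \left(-32\right) 16 = -512$)
$- 120 \left(y{\left(13,3 \right)} + c\right) = - 120 \left(\left(8 + 13\right) - 512\right) = - 120 \left(21 - 512\right) = \left(-120\right) \left(-491\right) = 58920$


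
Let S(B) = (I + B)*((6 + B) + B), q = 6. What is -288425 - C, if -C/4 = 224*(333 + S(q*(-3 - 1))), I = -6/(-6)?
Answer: 875479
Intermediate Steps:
I = 1 (I = -6*(-⅙) = 1)
S(B) = (1 + B)*(6 + 2*B) (S(B) = (1 + B)*((6 + B) + B) = (1 + B)*(6 + 2*B))
C = -1163904 (C = -896*(333 + (6 + 2*(6*(-3 - 1))² + 8*(6*(-3 - 1)))) = -896*(333 + (6 + 2*(6*(-4))² + 8*(6*(-4)))) = -896*(333 + (6 + 2*(-24)² + 8*(-24))) = -896*(333 + (6 + 2*576 - 192)) = -896*(333 + (6 + 1152 - 192)) = -896*(333 + 966) = -896*1299 = -4*290976 = -1163904)
-288425 - C = -288425 - 1*(-1163904) = -288425 + 1163904 = 875479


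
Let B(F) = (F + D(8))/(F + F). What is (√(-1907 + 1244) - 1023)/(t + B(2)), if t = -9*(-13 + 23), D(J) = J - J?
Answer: 2046/179 - 2*I*√663/179 ≈ 11.43 - 0.2877*I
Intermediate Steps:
D(J) = 0
B(F) = ½ (B(F) = (F + 0)/(F + F) = F/((2*F)) = F*(1/(2*F)) = ½)
t = -90 (t = -9*10 = -90)
(√(-1907 + 1244) - 1023)/(t + B(2)) = (√(-1907 + 1244) - 1023)/(-90 + ½) = (√(-663) - 1023)/(-179/2) = (I*√663 - 1023)*(-2/179) = (-1023 + I*√663)*(-2/179) = 2046/179 - 2*I*√663/179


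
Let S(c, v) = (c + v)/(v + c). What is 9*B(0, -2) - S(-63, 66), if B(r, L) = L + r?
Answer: -19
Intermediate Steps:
S(c, v) = 1 (S(c, v) = (c + v)/(c + v) = 1)
9*B(0, -2) - S(-63, 66) = 9*(-2 + 0) - 1*1 = 9*(-2) - 1 = -18 - 1 = -19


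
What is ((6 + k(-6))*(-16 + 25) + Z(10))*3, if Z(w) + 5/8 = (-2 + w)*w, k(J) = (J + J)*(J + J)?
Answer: 34305/8 ≈ 4288.1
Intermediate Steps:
k(J) = 4*J² (k(J) = (2*J)*(2*J) = 4*J²)
Z(w) = -5/8 + w*(-2 + w) (Z(w) = -5/8 + (-2 + w)*w = -5/8 + w*(-2 + w))
((6 + k(-6))*(-16 + 25) + Z(10))*3 = ((6 + 4*(-6)²)*(-16 + 25) + (-5/8 + 10² - 2*10))*3 = ((6 + 4*36)*9 + (-5/8 + 100 - 20))*3 = ((6 + 144)*9 + 635/8)*3 = (150*9 + 635/8)*3 = (1350 + 635/8)*3 = (11435/8)*3 = 34305/8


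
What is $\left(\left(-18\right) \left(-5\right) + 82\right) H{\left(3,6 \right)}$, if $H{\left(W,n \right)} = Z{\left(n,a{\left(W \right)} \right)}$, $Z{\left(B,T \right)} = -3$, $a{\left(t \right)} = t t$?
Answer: $-516$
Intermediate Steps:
$a{\left(t \right)} = t^{2}$
$H{\left(W,n \right)} = -3$
$\left(\left(-18\right) \left(-5\right) + 82\right) H{\left(3,6 \right)} = \left(\left(-18\right) \left(-5\right) + 82\right) \left(-3\right) = \left(90 + 82\right) \left(-3\right) = 172 \left(-3\right) = -516$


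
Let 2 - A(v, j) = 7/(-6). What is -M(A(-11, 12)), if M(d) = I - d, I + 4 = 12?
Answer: -29/6 ≈ -4.8333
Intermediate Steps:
I = 8 (I = -4 + 12 = 8)
A(v, j) = 19/6 (A(v, j) = 2 - 7/(-6) = 2 - 7*(-1)/6 = 2 - 1*(-7/6) = 2 + 7/6 = 19/6)
M(d) = 8 - d
-M(A(-11, 12)) = -(8 - 1*19/6) = -(8 - 19/6) = -1*29/6 = -29/6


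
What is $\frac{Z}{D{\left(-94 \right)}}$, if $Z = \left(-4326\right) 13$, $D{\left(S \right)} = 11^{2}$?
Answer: $- \frac{56238}{121} \approx -464.78$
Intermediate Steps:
$D{\left(S \right)} = 121$
$Z = -56238$
$\frac{Z}{D{\left(-94 \right)}} = - \frac{56238}{121}$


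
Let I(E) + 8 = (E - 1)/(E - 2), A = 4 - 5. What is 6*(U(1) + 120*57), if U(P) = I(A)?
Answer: 40996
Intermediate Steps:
A = -1
I(E) = -8 + (-1 + E)/(-2 + E) (I(E) = -8 + (E - 1)/(E - 2) = -8 + (-1 + E)/(-2 + E))
U(P) = -22/3 (U(P) = (15 - 7*(-1))/(-2 - 1) = (15 + 7)/(-3) = -1/3*22 = -22/3)
6*(U(1) + 120*57) = 6*(-22/3 + 120*57) = 6*(-22/3 + 6840) = 6*(20498/3) = 40996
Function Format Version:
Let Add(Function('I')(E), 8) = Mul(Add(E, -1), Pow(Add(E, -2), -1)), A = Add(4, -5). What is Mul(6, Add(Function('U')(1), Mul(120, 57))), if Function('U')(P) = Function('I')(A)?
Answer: 40996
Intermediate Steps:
A = -1
Function('I')(E) = Add(-8, Mul(Pow(Add(-2, E), -1), Add(-1, E))) (Function('I')(E) = Add(-8, Mul(Add(E, -1), Pow(Add(E, -2), -1))) = Add(-8, Mul(Add(-1, E), Pow(Add(-2, E), -1))) = Add(-8, Mul(Pow(Add(-2, E), -1), Add(-1, E))))
Function('U')(P) = Rational(-22, 3) (Function('U')(P) = Mul(Pow(Add(-2, -1), -1), Add(15, Mul(-7, -1))) = Mul(Pow(-3, -1), Add(15, 7)) = Mul(Rational(-1, 3), 22) = Rational(-22, 3))
Mul(6, Add(Function('U')(1), Mul(120, 57))) = Mul(6, Add(Rational(-22, 3), Mul(120, 57))) = Mul(6, Add(Rational(-22, 3), 6840)) = Mul(6, Rational(20498, 3)) = 40996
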